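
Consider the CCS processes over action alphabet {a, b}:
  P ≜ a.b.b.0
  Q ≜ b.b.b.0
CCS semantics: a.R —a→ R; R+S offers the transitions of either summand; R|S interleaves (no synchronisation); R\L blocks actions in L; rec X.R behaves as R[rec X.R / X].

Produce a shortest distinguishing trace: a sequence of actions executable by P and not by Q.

a

LTS(P): 4 reachable states
  u0 = a.b.b.0 ⊢ --a--▸ u1
  u1 = b.b.0 ⊢ --b--▸ u2
  u2 = b.0 ⊢ --b--▸ u3
  u3 = 0 ⊢ (no moves)
LTS(Q): 4 reachable states
  v0 = b.b.b.0 ⊢ --b--▸ v1
  v1 = b.b.0 ⊢ --b--▸ v2
  v2 = b.0 ⊢ --b--▸ v3
  v3 = 0 ⊢ (no moves)
Trace ⟨a⟩ through P, begin at {u0}:
  [1] a ⇒ {u1}
  P completes σ.
Trace ⟨a⟩ through Q, begin at {v0}:
  [1] a ⇒ ∅  — Q cannot continue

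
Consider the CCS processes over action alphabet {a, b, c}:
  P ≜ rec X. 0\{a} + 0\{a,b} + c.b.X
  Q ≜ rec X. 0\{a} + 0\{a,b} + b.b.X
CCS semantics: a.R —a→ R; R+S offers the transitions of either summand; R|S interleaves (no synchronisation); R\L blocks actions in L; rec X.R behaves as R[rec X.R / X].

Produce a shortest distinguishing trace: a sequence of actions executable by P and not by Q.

c

Reachable graph of P (2 states):
  s0 = rec X. 0\{a} + 0\{a,b} + c.b.X ⊢ —c→ s1
  s1 = b.(rec X. 0\{a} + 0\{a,b} + c.b.X) ⊢ —b→ s0
Reachable graph of Q (2 states):
  t0 = rec X. 0\{a} + 0\{a,b} + b.b.X ⊢ —b→ t1
  t1 = b.(rec X. 0\{a} + 0\{a,b} + b.b.X) ⊢ —b→ t0
Trace ⟨c⟩ through P, begin at {s0}:
  step 1 (c): {s1}
  P completes σ.
Trace ⟨c⟩ through Q, begin at {t0}:
  step 1 (c): ∅  — Q cannot continue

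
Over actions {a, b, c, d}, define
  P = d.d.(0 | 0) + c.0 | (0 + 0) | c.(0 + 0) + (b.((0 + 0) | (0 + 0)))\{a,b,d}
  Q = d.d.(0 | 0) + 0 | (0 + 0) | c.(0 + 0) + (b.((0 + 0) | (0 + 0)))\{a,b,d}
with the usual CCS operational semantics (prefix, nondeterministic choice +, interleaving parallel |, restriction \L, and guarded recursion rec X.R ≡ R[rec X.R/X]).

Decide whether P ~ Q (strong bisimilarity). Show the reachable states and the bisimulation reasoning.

NO

Reachable graph of P (6 states):
  m0 = d.d.(0 | 0) + c.0 | (0 + 0) | c.(0 + 0) + (b.((0 + 0) | (0 + 0)))\{a,b,d} | -c-> m1, -c-> m2, -d-> m3
  m1 = 0 | (0 + 0) | c.(0 + 0) | -c-> m4
  m2 = c.0 | (0 + 0) | (0 + 0) | -c-> m4
  m3 = d.(0 | 0) | -d-> m5
  m4 = 0 | (0 + 0) | (0 + 0) | (no moves)
  m5 = 0 | 0 | (no moves)
Reachable graph of Q (4 states):
  n0 = d.d.(0 | 0) + 0 | (0 + 0) | c.(0 + 0) + (b.((0 + 0) | (0 + 0)))\{a,b,d} | -c-> n1, -d-> n2
  n1 = 0 | (0 + 0) | (0 + 0) | (no moves)
  n2 = d.(0 | 0) | -d-> n3
  n3 = 0 | 0 | (no moves)
Partition-refinement fixed point:
  B0 = {m0}
  B1 = {m1, m2}
  B2 = {m4, m5, n1, n3}
  B3 = {m3, n2}
  B4 = {n0}
m0 ∈ B0, n0 ∈ B4 → different blocks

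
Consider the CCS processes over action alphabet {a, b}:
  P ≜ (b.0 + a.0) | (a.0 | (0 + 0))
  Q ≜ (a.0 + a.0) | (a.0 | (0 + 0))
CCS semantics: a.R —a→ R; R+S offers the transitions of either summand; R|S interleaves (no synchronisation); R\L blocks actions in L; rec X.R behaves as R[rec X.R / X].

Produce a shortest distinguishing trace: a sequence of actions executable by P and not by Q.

LTS(P): 4 reachable states
  s0 = (b.0 + a.0) | (a.0 | (0 + 0)) has moves =a=> s1, =a=> s2, =b=> s2
  s1 = (b.0 + a.0) | (0 | (0 + 0)) has moves =a=> s3, =b=> s3
  s2 = 0 | (a.0 | (0 + 0)) has moves =a=> s3
  s3 = 0 | (0 | (0 + 0)) has moves deadlocked
LTS(Q): 4 reachable states
  t0 = (a.0 + a.0) | (a.0 | (0 + 0)) has moves =a=> t1, =a=> t2
  t1 = (a.0 + a.0) | (0 | (0 + 0)) has moves =a=> t3
  t2 = 0 | (a.0 | (0 + 0)) has moves =a=> t3
  t3 = 0 | (0 | (0 + 0)) has moves deadlocked
Executing b from P (initial set {s0}):
  after b @ step 1: {s2}
  ✓ P
Executing b from Q (initial set {t0}):
  after b @ step 1: no successor for Q

b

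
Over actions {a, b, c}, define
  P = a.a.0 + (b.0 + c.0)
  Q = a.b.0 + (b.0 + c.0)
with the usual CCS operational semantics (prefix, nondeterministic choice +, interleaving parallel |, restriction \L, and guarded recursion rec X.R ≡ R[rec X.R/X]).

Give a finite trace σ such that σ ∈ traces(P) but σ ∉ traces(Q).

aa

P's transition system — 3 states:
  u0 = a.a.0 + (b.0 + c.0) | --a--▸ u1, --b--▸ u2, --c--▸ u2
  u1 = a.0 | --a--▸ u2
  u2 = 0 | ∅
Q's transition system — 3 states:
  v0 = a.b.0 + (b.0 + c.0) | --a--▸ v1, --b--▸ v2, --c--▸ v2
  v1 = b.0 | --b--▸ v2
  v2 = 0 | ∅
Run σ = ⟨aa⟩ on P: start {u0}
  [1] a ⇒ {u1}
  [2] a ⇒ {u2}
  P completes σ.
Run σ = ⟨aa⟩ on Q: start {v0}
  [1] a ⇒ {v1}
  [2] a ⇒ ∅  — Q cannot continue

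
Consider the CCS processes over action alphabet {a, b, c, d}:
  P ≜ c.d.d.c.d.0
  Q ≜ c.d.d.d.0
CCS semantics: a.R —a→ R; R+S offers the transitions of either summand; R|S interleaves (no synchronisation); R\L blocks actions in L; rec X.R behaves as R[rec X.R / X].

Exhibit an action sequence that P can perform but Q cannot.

cddc

Reachable graph of P (6 states):
  m0 = c.d.d.c.d.0 ⊢ --c--▸ m1
  m1 = d.d.c.d.0 ⊢ --d--▸ m2
  m2 = d.c.d.0 ⊢ --d--▸ m3
  m3 = c.d.0 ⊢ --c--▸ m4
  m4 = d.0 ⊢ --d--▸ m5
  m5 = 0 ⊢ stopped
Reachable graph of Q (5 states):
  n0 = c.d.d.d.0 ⊢ --c--▸ n1
  n1 = d.d.d.0 ⊢ --d--▸ n2
  n2 = d.d.0 ⊢ --d--▸ n3
  n3 = d.0 ⊢ --d--▸ n4
  n4 = 0 ⊢ stopped
Trace ⟨cddc⟩ through P, begin at {m0}:
  after c @ step 1: {m1}
  after d @ step 2: {m2}
  after d @ step 3: {m3}
  after c @ step 4: {m4}
  P completes σ.
Trace ⟨cddc⟩ through Q, begin at {n0}:
  after c @ step 1: {n1}
  after d @ step 2: {n2}
  after d @ step 3: {n3}
  after c @ step 4: ∅ (Q stuck)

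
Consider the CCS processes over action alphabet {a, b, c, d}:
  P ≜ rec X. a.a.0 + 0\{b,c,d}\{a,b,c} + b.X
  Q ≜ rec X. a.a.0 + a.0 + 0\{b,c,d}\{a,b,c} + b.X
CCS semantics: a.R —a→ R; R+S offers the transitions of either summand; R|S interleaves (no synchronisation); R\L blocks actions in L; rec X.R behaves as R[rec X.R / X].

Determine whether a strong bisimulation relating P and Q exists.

NO

LTS(P): 3 reachable states
  s0 = rec X. a.a.0 + 0\{b,c,d}\{a,b,c} + b.X → ··a··> s1, ··b··> s0
  s1 = a.0 → ··a··> s2
  s2 = 0 → (no moves)
LTS(Q): 3 reachable states
  t0 = rec X. a.a.0 + a.0 + 0\{b,c,d}\{a,b,c} + b.X → ··a··> t1, ··a··> t2, ··b··> t0
  t1 = 0 → (no moves)
  t2 = a.0 → ··a··> t1
Partition-refinement fixed point:
  B0 = {s0}
  B1 = {s1, t2}
  B2 = {s2, t1}
  B3 = {t0}
s0 ∈ B0, t0 ∈ B3 → different blocks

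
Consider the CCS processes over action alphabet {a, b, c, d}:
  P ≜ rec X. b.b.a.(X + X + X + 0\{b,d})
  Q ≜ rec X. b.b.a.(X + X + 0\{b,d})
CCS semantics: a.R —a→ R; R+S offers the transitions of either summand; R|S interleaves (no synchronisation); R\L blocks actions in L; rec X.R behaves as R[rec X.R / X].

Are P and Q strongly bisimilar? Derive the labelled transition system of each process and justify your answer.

Reachable graph of P (4 states):
  p0 = rec X. b.b.a.(X + X + X + 0\{b,d}) ⊢ -b-> p1
  p1 = b.a.((rec X. b.b.a.(X + X + X + 0\{b,d})) + (rec X. b.b.a.(X + X + X + 0\{b,d})) + (rec X. b.b.a.(X + X + X + 0\{b,d})) + 0\{b,d}) ⊢ -b-> p2
  p2 = a.((rec X. b.b.a.(X + X + X + 0\{b,d})) + (rec X. b.b.a.(X + X + X + 0\{b,d})) + (rec X. b.b.a.(X + X + X + 0\{b,d})) + 0\{b,d}) ⊢ -a-> p3
  p3 = (rec X. b.b.a.(X + X + X + 0\{b,d})) + (rec X. b.b.a.(X + X + X + 0\{b,d})) + (rec X. b.b.a.(X + X + X + 0\{b,d})) + 0\{b,d} ⊢ -b-> p1
Reachable graph of Q (4 states):
  q0 = rec X. b.b.a.(X + X + 0\{b,d}) ⊢ -b-> q1
  q1 = b.a.((rec X. b.b.a.(X + X + 0\{b,d})) + (rec X. b.b.a.(X + X + 0\{b,d})) + 0\{b,d}) ⊢ -b-> q2
  q2 = a.((rec X. b.b.a.(X + X + 0\{b,d})) + (rec X. b.b.a.(X + X + 0\{b,d})) + 0\{b,d}) ⊢ -a-> q3
  q3 = (rec X. b.b.a.(X + X + 0\{b,d})) + (rec X. b.b.a.(X + X + 0\{b,d})) + 0\{b,d} ⊢ -b-> q1
Coarsest stable partition (strong bisimilarity classes):
  B0 = {p0, p3, q0, q3}
  B1 = {p1, q1}
  B2 = {p2, q2}
p0 ∈ B0, q0 ∈ B0 → same block

P ~ Q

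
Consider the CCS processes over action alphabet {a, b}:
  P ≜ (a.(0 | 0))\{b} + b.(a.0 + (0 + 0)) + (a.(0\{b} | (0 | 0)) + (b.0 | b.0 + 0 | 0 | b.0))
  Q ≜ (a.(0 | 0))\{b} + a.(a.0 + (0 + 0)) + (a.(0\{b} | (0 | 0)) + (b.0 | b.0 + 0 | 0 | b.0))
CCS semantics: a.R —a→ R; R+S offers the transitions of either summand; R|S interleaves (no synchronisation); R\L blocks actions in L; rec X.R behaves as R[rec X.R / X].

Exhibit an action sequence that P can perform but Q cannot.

ba

P's transition system — 9 states:
  m0 = (a.(0 | 0))\{b} + b.(a.0 + (0 + 0)) + (a.(0\{b} | (0 | 0)) + (b.0 | b.0 + 0 | 0 | b.0)) ⊢ =a=> m1, =a=> m2, =b=> m3, =b=> m4, =b=> m5, =b=> m6
  m1 = (0 | 0)\{b} ⊢ ·
  m2 = 0\{b} | (0 | 0) ⊢ ·
  m3 = 0 | 0 | 0 ⊢ ·
  m4 = 0 | b.0 ⊢ =b=> m7
  m5 = a.0 + (0 + 0) ⊢ =a=> m8
  m6 = b.0 | 0 ⊢ =b=> m7
  m7 = 0 | 0 ⊢ ·
  m8 = 0 ⊢ ·
Q's transition system — 9 states:
  n0 = (a.(0 | 0))\{b} + a.(a.0 + (0 + 0)) + (a.(0\{b} | (0 | 0)) + (b.0 | b.0 + 0 | 0 | b.0)) ⊢ =a=> n1, =a=> n2, =a=> n3, =b=> n4, =b=> n5, =b=> n6
  n1 = (0 | 0)\{b} ⊢ ·
  n2 = 0\{b} | (0 | 0) ⊢ ·
  n3 = a.0 + (0 + 0) ⊢ =a=> n7
  n4 = 0 | 0 | 0 ⊢ ·
  n5 = 0 | b.0 ⊢ =b=> n8
  n6 = b.0 | 0 ⊢ =b=> n8
  n7 = 0 ⊢ ·
  n8 = 0 | 0 ⊢ ·
Run σ = ⟨ba⟩ on P: start {m0}
  after b @ step 1: {m3, m4, m5, m6}
  after a @ step 2: {m8}
  P completes σ.
Run σ = ⟨ba⟩ on Q: start {n0}
  after b @ step 1: {n4, n5, n6}
  after a @ step 2: no successor for Q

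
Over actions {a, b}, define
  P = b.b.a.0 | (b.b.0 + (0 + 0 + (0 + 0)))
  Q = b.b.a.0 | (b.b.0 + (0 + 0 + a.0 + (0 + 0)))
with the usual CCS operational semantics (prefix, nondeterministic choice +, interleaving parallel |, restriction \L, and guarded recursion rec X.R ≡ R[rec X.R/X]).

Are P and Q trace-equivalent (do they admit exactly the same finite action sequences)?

LTS(P): 12 reachable states
  p0 = b.b.a.0 | (b.b.0 + (0 + 0 + (0 + 0))) has moves -b-> p1, -b-> p2
  p1 = b.a.0 | (b.b.0 + (0 + 0 + (0 + 0))) has moves -b-> p3, -b-> p4
  p2 = b.b.a.0 | b.0 has moves -b-> p4, -b-> p5
  p3 = a.0 | (b.b.0 + (0 + 0 + (0 + 0))) has moves -a-> p6, -b-> p7
  p4 = b.a.0 | b.0 has moves -b-> p7, -b-> p8
  p5 = b.b.a.0 | 0 has moves -b-> p8
  p6 = 0 | (b.b.0 + (0 + 0 + (0 + 0))) has moves -b-> p9
  p7 = a.0 | b.0 has moves -a-> p9, -b-> p10
  p8 = b.a.0 | 0 has moves -b-> p10
  p9 = 0 | b.0 has moves -b-> p11
  p10 = a.0 | 0 has moves -a-> p11
  p11 = 0 | 0 has moves ·
LTS(Q): 12 reachable states
  q0 = b.b.a.0 | (b.b.0 + (0 + 0 + a.0 + (0 + 0))) has moves -a-> q1, -b-> q2, -b-> q3
  q1 = b.b.a.0 | 0 has moves -b-> q4
  q2 = b.a.0 | (b.b.0 + (0 + 0 + a.0 + (0 + 0))) has moves -a-> q4, -b-> q5, -b-> q6
  q3 = b.b.a.0 | b.0 has moves -b-> q1, -b-> q6
  q4 = b.a.0 | 0 has moves -b-> q7
  q5 = a.0 | (b.b.0 + (0 + 0 + a.0 + (0 + 0))) has moves -a-> q7, -a-> q8, -b-> q9
  q6 = b.a.0 | b.0 has moves -b-> q4, -b-> q9
  q7 = a.0 | 0 has moves -a-> q10
  q8 = 0 | (b.b.0 + (0 + 0 + a.0 + (0 + 0))) has moves -a-> q10, -b-> q11
  q9 = a.0 | b.0 has moves -a-> q11, -b-> q7
  q10 = 0 | 0 has moves ·
  q11 = 0 | b.0 has moves -b-> q10
Run σ = ⟨a⟩ on Q: start {q0}
  after a @ step 1: {q1}
  — Q admits the full trace.
Run σ = ⟨a⟩ on P: start {p0}
  after a @ step 1: ∅  — P cannot continue

traces(P) ≠ traces(Q) — witness ⟨a⟩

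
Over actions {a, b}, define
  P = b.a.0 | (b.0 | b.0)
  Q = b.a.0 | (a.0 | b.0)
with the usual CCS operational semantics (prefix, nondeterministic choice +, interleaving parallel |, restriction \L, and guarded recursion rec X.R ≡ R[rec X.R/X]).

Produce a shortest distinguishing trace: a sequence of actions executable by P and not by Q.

bbb

Reachable graph of P (12 states):
  m0 = b.a.0 | (b.0 | b.0) | =b=> m1, =b=> m2, =b=> m3
  m1 = a.0 | (b.0 | b.0) | =a=> m4, =b=> m5, =b=> m6
  m2 = b.a.0 | (0 | b.0) | =b=> m5, =b=> m7
  m3 = b.a.0 | (b.0 | 0) | =b=> m6, =b=> m7
  m4 = 0 | (b.0 | b.0) | =b=> m8, =b=> m9
  m5 = a.0 | (0 | b.0) | =a=> m8, =b=> m10
  m6 = a.0 | (b.0 | 0) | =a=> m9, =b=> m10
  m7 = b.a.0 | (0 | 0) | =b=> m10
  m8 = 0 | (0 | b.0) | =b=> m11
  m9 = 0 | (b.0 | 0) | =b=> m11
  m10 = a.0 | (0 | 0) | =a=> m11
  m11 = 0 | (0 | 0) | ·
Reachable graph of Q (12 states):
  n0 = b.a.0 | (a.0 | b.0) | =a=> n1, =b=> n2, =b=> n3
  n1 = b.a.0 | (0 | b.0) | =b=> n4, =b=> n5
  n2 = a.0 | (a.0 | b.0) | =a=> n4, =a=> n6, =b=> n7
  n3 = b.a.0 | (a.0 | 0) | =a=> n5, =b=> n7
  n4 = a.0 | (0 | b.0) | =a=> n8, =b=> n9
  n5 = b.a.0 | (0 | 0) | =b=> n9
  n6 = 0 | (a.0 | b.0) | =a=> n8, =b=> n10
  n7 = a.0 | (a.0 | 0) | =a=> n10, =a=> n9
  n8 = 0 | (0 | b.0) | =b=> n11
  n9 = a.0 | (0 | 0) | =a=> n11
  n10 = 0 | (a.0 | 0) | =a=> n11
  n11 = 0 | (0 | 0) | ·
Run σ = ⟨bbb⟩ on P: start {m0}
  step 1 (b): {m1, m2, m3}
  step 2 (b): {m5, m6, m7}
  step 3 (b): {m10}
  P completes σ.
Run σ = ⟨bbb⟩ on Q: start {n0}
  step 1 (b): {n2, n3}
  step 2 (b): {n7}
  step 3 (b): ∅ (Q stuck)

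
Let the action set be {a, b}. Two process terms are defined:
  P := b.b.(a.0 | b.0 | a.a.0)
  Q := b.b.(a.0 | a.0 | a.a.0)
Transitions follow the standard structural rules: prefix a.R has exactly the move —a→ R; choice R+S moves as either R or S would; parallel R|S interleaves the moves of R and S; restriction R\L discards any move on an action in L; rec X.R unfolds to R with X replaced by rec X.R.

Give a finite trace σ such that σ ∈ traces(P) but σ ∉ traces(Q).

LTS(P): 14 reachable states
  p0 = b.b.(a.0 | b.0 | a.a.0) ⊢ —b→ p1
  p1 = b.(a.0 | b.0 | a.a.0) ⊢ —b→ p2
  p2 = a.0 | b.0 | a.a.0 ⊢ —a→ p3, —a→ p4, —b→ p5
  p3 = 0 | b.0 | a.a.0 ⊢ —a→ p6, —b→ p7
  p4 = a.0 | b.0 | a.0 ⊢ —a→ p6, —a→ p8, —b→ p9
  p5 = a.0 | 0 | a.a.0 ⊢ —a→ p7, —a→ p9
  p6 = 0 | b.0 | a.0 ⊢ —a→ p10, —b→ p11
  p7 = 0 | 0 | a.a.0 ⊢ —a→ p11
  p8 = a.0 | b.0 | 0 ⊢ —a→ p10, —b→ p12
  p9 = a.0 | 0 | a.0 ⊢ —a→ p11, —a→ p12
  p10 = 0 | b.0 | 0 ⊢ —b→ p13
  p11 = 0 | 0 | a.0 ⊢ —a→ p13
  p12 = a.0 | 0 | 0 ⊢ —a→ p13
  p13 = 0 | 0 | 0 ⊢ stopped
LTS(Q): 14 reachable states
  q0 = b.b.(a.0 | a.0 | a.a.0) ⊢ —b→ q1
  q1 = b.(a.0 | a.0 | a.a.0) ⊢ —b→ q2
  q2 = a.0 | a.0 | a.a.0 ⊢ —a→ q3, —a→ q4, —a→ q5
  q3 = 0 | a.0 | a.a.0 ⊢ —a→ q6, —a→ q7
  q4 = a.0 | 0 | a.a.0 ⊢ —a→ q6, —a→ q8
  q5 = a.0 | a.0 | a.0 ⊢ —a→ q7, —a→ q8, —a→ q9
  q6 = 0 | 0 | a.a.0 ⊢ —a→ q10
  q7 = 0 | a.0 | a.0 ⊢ —a→ q10, —a→ q11
  q8 = a.0 | 0 | a.0 ⊢ —a→ q10, —a→ q12
  q9 = a.0 | a.0 | 0 ⊢ —a→ q11, —a→ q12
  q10 = 0 | 0 | a.0 ⊢ —a→ q13
  q11 = 0 | a.0 | 0 ⊢ —a→ q13
  q12 = a.0 | 0 | 0 ⊢ —a→ q13
  q13 = 0 | 0 | 0 ⊢ stopped
Run σ = ⟨bbb⟩ on P: start {p0}
  step 1 (b): {p1}
  step 2 (b): {p2}
  step 3 (b): {p5}
  ✓ P
Run σ = ⟨bbb⟩ on Q: start {q0}
  step 1 (b): {q1}
  step 2 (b): {q2}
  step 3 (b): no successor for Q

bbb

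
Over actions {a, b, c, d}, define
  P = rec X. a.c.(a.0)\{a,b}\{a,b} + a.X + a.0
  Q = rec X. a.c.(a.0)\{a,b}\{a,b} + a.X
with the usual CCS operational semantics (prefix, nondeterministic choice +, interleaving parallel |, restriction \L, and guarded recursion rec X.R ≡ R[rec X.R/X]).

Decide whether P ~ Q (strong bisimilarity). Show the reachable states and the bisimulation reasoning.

Reachable graph of P (4 states):
  p0 = rec X. a.c.(a.0)\{a,b}\{a,b} + a.X + a.0 has moves —a→ p0, —a→ p1, —a→ p2
  p1 = 0 has moves stopped
  p2 = c.(a.0)\{a,b}\{a,b} has moves —c→ p3
  p3 = (a.0)\{a,b}\{a,b} has moves stopped
Reachable graph of Q (3 states):
  q0 = rec X. a.c.(a.0)\{a,b}\{a,b} + a.X has moves —a→ q0, —a→ q1
  q1 = c.(a.0)\{a,b}\{a,b} has moves —c→ q2
  q2 = (a.0)\{a,b}\{a,b} has moves stopped
Partition-refinement fixed point:
  B0 = {p0}
  B1 = {p1, p3, q2}
  B2 = {p2, q1}
  B3 = {q0}
p0 ∈ B0, q0 ∈ B3 → different blocks

not bisimilar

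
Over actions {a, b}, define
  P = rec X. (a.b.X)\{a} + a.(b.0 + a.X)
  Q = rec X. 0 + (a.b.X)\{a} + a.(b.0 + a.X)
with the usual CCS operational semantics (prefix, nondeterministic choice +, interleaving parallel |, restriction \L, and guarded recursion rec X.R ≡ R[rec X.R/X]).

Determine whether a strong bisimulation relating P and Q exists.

Reachable graph of P (3 states):
  s0 = rec X. (a.b.X)\{a} + a.(b.0 + a.X) → =a=> s1
  s1 = b.0 + a.(rec X. (a.b.X)\{a} + a.(b.0 + a.X)) → =a=> s0, =b=> s2
  s2 = 0 → (no moves)
Reachable graph of Q (3 states):
  t0 = rec X. 0 + (a.b.X)\{a} + a.(b.0 + a.X) → =a=> t1
  t1 = b.0 + a.(rec X. 0 + (a.b.X)\{a} + a.(b.0 + a.X)) → =a=> t0, =b=> t2
  t2 = 0 → (no moves)
Bisimilarity quotient blocks:
  B0 = {s0, t0}
  B1 = {s1, t1}
  B2 = {s2, t2}
s0 ∈ B0, t0 ∈ B0 → same block

bisimilar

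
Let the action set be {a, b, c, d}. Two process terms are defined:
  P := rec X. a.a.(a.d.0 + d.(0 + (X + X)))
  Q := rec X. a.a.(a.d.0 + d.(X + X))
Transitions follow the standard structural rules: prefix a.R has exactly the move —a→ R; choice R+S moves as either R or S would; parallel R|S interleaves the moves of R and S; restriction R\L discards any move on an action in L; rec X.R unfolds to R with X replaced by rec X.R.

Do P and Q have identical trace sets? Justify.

P's transition system — 6 states:
  m0 = rec X. a.a.(a.d.0 + d.(0 + (X + X))) :: -a-> m1
  m1 = a.(a.d.0 + d.(0 + ((rec X. a.a.(a.d.0 + d.(0 + (X + X)))) + (rec X. a.a.(a.d.0 + d.(0 + (X + X))))))) :: -a-> m2
  m2 = a.d.0 + d.(0 + ((rec X. a.a.(a.d.0 + d.(0 + (X + X)))) + (rec X. a.a.(a.d.0 + d.(0 + (X + X)))))) :: -a-> m3, -d-> m4
  m3 = d.0 :: -d-> m5
  m4 = 0 + ((rec X. a.a.(a.d.0 + d.(0 + (X + X)))) + (rec X. a.a.(a.d.0 + d.(0 + (X + X))))) :: -a-> m1
  m5 = 0 :: ∅
Q's transition system — 6 states:
  n0 = rec X. a.a.(a.d.0 + d.(X + X)) :: -a-> n1
  n1 = a.(a.d.0 + d.((rec X. a.a.(a.d.0 + d.(X + X))) + (rec X. a.a.(a.d.0 + d.(X + X))))) :: -a-> n2
  n2 = a.d.0 + d.((rec X. a.a.(a.d.0 + d.(X + X))) + (rec X. a.a.(a.d.0 + d.(X + X)))) :: -a-> n3, -d-> n4
  n3 = d.0 :: -d-> n5
  n4 = (rec X. a.a.(a.d.0 + d.(X + X))) + (rec X. a.a.(a.d.0 + d.(X + X))) :: -a-> n1
  n5 = 0 :: ∅
Coarsest stable partition (strong bisimilarity classes):
  B0 = {m0, m4, n0, n4}
  B1 = {m1, n1}
  B2 = {m2, n2}
  B3 = {m3, n3}
  B4 = {m5, n5}
m0 ∈ B0, n0 ∈ B0 → same block
Bisimilar ⇒ trace-equivalent.

YES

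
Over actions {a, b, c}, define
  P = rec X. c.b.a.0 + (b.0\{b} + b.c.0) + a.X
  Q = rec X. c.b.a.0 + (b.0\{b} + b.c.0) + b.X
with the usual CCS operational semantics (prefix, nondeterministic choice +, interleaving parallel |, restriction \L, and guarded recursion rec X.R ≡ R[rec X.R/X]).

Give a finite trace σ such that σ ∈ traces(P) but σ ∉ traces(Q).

LTS(P): 6 reachable states
  p0 = rec X. c.b.a.0 + (b.0\{b} + b.c.0) + a.X ⊢ =a=> p0, =b=> p1, =b=> p2, =c=> p3
  p1 = 0\{b} ⊢ stopped
  p2 = c.0 ⊢ =c=> p4
  p3 = b.a.0 ⊢ =b=> p5
  p4 = 0 ⊢ stopped
  p5 = a.0 ⊢ =a=> p4
LTS(Q): 6 reachable states
  q0 = rec X. c.b.a.0 + (b.0\{b} + b.c.0) + b.X ⊢ =b=> q0, =b=> q1, =b=> q2, =c=> q3
  q1 = 0\{b} ⊢ stopped
  q2 = c.0 ⊢ =c=> q4
  q3 = b.a.0 ⊢ =b=> q5
  q4 = 0 ⊢ stopped
  q5 = a.0 ⊢ =a=> q4
Executing a from P (initial set {p0}):
  after a @ step 1: {p0}
  P completes σ.
Executing a from Q (initial set {q0}):
  after a @ step 1: no successor for Q

a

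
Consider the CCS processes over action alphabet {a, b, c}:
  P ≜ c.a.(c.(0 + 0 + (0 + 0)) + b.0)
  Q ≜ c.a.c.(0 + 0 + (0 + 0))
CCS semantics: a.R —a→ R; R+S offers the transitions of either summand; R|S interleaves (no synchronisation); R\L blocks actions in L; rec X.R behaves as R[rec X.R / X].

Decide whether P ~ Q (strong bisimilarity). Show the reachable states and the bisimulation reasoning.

not bisimilar

P's transition system — 5 states:
  s0 = c.a.(c.(0 + 0 + (0 + 0)) + b.0) ⊢ —c→ s1
  s1 = a.(c.(0 + 0 + (0 + 0)) + b.0) ⊢ —a→ s2
  s2 = c.(0 + 0 + (0 + 0)) + b.0 ⊢ —b→ s3, —c→ s4
  s3 = 0 ⊢ deadlocked
  s4 = 0 + 0 + (0 + 0) ⊢ deadlocked
Q's transition system — 4 states:
  t0 = c.a.c.(0 + 0 + (0 + 0)) ⊢ —c→ t1
  t1 = a.c.(0 + 0 + (0 + 0)) ⊢ —a→ t2
  t2 = c.(0 + 0 + (0 + 0)) ⊢ —c→ t3
  t3 = 0 + 0 + (0 + 0) ⊢ deadlocked
Bisimilarity quotient blocks:
  B0 = {s0}
  B1 = {s1}
  B2 = {s2}
  B3 = {s3, s4, t3}
  B4 = {t0}
  B5 = {t1}
  B6 = {t2}
s0 ∈ B0, t0 ∈ B4 → different blocks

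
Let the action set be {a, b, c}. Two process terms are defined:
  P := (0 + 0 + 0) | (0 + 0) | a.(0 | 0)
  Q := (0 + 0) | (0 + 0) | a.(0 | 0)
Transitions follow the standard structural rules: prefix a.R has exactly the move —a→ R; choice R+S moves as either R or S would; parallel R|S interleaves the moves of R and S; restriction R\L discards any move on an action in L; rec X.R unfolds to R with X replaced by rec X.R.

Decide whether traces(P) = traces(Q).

Reachable graph of P (2 states):
  u0 = (0 + 0 + 0) | (0 + 0) | a.(0 | 0) has moves ··a··> u1
  u1 = (0 + 0 + 0) | (0 + 0) | (0 | 0) has moves deadlocked
Reachable graph of Q (2 states):
  v0 = (0 + 0) | (0 + 0) | a.(0 | 0) has moves ··a··> v1
  v1 = (0 + 0) | (0 + 0) | (0 | 0) has moves deadlocked
Bisimilarity quotient blocks:
  B0 = {u0, v0}
  B1 = {u1, v1}
u0 ∈ B0, v0 ∈ B0 → same block
Bisimilar ⇒ trace-equivalent.

trace-equivalent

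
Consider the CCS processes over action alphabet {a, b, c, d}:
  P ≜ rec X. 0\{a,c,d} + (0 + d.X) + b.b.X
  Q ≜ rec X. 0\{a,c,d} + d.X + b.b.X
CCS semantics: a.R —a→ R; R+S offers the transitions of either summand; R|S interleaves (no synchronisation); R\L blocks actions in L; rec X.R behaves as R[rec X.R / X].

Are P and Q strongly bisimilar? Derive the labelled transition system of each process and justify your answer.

YES

LTS(P): 2 reachable states
  m0 = rec X. 0\{a,c,d} + (0 + d.X) + b.b.X → —b→ m1, —d→ m0
  m1 = b.(rec X. 0\{a,c,d} + (0 + d.X) + b.b.X) → —b→ m0
LTS(Q): 2 reachable states
  n0 = rec X. 0\{a,c,d} + d.X + b.b.X → —b→ n1, —d→ n0
  n1 = b.(rec X. 0\{a,c,d} + d.X + b.b.X) → —b→ n0
Bisimilarity quotient blocks:
  B0 = {m0, n0}
  B1 = {m1, n1}
m0 ∈ B0, n0 ∈ B0 → same block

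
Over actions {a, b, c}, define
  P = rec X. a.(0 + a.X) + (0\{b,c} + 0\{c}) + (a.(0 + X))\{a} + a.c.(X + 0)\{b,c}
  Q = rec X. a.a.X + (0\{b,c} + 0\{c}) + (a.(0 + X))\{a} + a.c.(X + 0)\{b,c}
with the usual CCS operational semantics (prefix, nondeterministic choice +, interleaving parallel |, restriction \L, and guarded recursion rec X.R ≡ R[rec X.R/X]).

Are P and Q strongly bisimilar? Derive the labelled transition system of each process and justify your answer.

bisimilar

P's transition system — 7 states:
  u0 = rec X. a.(0 + a.X) + (0\{b,c} + 0\{c}) + (a.(0 + X))\{a} + a.c.(X + 0)\{b,c} → =a=> u1, =a=> u2
  u1 = 0 + a.(rec X. a.(0 + a.X) + (0\{b,c} + 0\{c}) + (a.(0 + X))\{a} + a.c.(X + 0)\{b,c}) → =a=> u0
  u2 = c.((rec X. a.(0 + a.X) + (0\{b,c} + 0\{c}) + (a.(0 + X))\{a} + a.c.(X + 0)\{b,c}) + 0)\{b,c} → =c=> u3
  u3 = ((rec X. a.(0 + a.X) + (0\{b,c} + 0\{c}) + (a.(0 + X))\{a} + a.c.(X + 0)\{b,c}) + 0)\{b,c} → =a=> u4, =a=> u5
  u4 = (0 + a.(rec X. a.(0 + a.X) + (0\{b,c} + 0\{c}) + (a.(0 + X))\{a} + a.c.(X + 0)\{b,c}))\{b,c} → =a=> u6
  u5 = (c.((rec X. a.(0 + a.X) + (0\{b,c} + 0\{c}) + (a.(0 + X))\{a} + a.c.(X + 0)\{b,c}) + 0)\{b,c})\{b,c} → (no moves)
  u6 = (rec X. a.(0 + a.X) + (0\{b,c} + 0\{c}) + (a.(0 + X))\{a} + a.c.(X + 0)\{b,c})\{b,c} → =a=> u4, =a=> u5
Q's transition system — 7 states:
  v0 = rec X. a.a.X + (0\{b,c} + 0\{c}) + (a.(0 + X))\{a} + a.c.(X + 0)\{b,c} → =a=> v1, =a=> v2
  v1 = a.(rec X. a.a.X + (0\{b,c} + 0\{c}) + (a.(0 + X))\{a} + a.c.(X + 0)\{b,c}) → =a=> v0
  v2 = c.((rec X. a.a.X + (0\{b,c} + 0\{c}) + (a.(0 + X))\{a} + a.c.(X + 0)\{b,c}) + 0)\{b,c} → =c=> v3
  v3 = ((rec X. a.a.X + (0\{b,c} + 0\{c}) + (a.(0 + X))\{a} + a.c.(X + 0)\{b,c}) + 0)\{b,c} → =a=> v4, =a=> v5
  v4 = (a.(rec X. a.a.X + (0\{b,c} + 0\{c}) + (a.(0 + X))\{a} + a.c.(X + 0)\{b,c}))\{b,c} → =a=> v6
  v5 = (c.((rec X. a.a.X + (0\{b,c} + 0\{c}) + (a.(0 + X))\{a} + a.c.(X + 0)\{b,c}) + 0)\{b,c})\{b,c} → (no moves)
  v6 = (rec X. a.a.X + (0\{b,c} + 0\{c}) + (a.(0 + X))\{a} + a.c.(X + 0)\{b,c})\{b,c} → =a=> v4, =a=> v5
Bisimilarity quotient blocks:
  B0 = {u0, v0}
  B1 = {u2, v2}
  B2 = {u3, u6, v3, v6}
  B3 = {u5, v5}
  B4 = {u4, v4}
  B5 = {u1, v1}
u0 ∈ B0, v0 ∈ B0 → same block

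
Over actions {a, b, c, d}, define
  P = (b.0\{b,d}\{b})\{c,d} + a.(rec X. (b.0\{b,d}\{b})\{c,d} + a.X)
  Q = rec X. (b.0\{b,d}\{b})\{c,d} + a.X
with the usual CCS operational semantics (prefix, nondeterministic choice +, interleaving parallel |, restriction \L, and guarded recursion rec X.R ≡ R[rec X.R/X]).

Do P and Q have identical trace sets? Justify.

trace-equivalent

Reachable graph of P (3 states):
  u0 = (b.0\{b,d}\{b})\{c,d} + a.(rec X. (b.0\{b,d}\{b})\{c,d} + a.X) :: —a→ u1, —b→ u2
  u1 = rec X. (b.0\{b,d}\{b})\{c,d} + a.X :: —a→ u1, —b→ u2
  u2 = 0\{b,d}\{b}\{c,d} :: (no moves)
Reachable graph of Q (2 states):
  v0 = rec X. (b.0\{b,d}\{b})\{c,d} + a.X :: —a→ v0, —b→ v1
  v1 = 0\{b,d}\{b}\{c,d} :: (no moves)
Coarsest stable partition (strong bisimilarity classes):
  B0 = {u0, u1, v0}
  B1 = {u2, v1}
u0 ∈ B0, v0 ∈ B0 → same block
Bisimilar ⇒ trace-equivalent.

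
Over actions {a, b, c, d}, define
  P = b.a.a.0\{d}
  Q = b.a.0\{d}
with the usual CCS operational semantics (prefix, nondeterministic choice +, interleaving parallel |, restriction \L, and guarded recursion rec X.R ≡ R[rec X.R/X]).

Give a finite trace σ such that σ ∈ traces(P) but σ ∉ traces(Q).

baa

P's transition system — 4 states:
  u0 = b.a.a.0\{d} :: -b-> u1
  u1 = a.a.0\{d} :: -a-> u2
  u2 = a.0\{d} :: -a-> u3
  u3 = 0\{d} :: ·
Q's transition system — 3 states:
  v0 = b.a.0\{d} :: -b-> v1
  v1 = a.0\{d} :: -a-> v2
  v2 = 0\{d} :: ·
Executing baa from P (initial set {u0}):
  [1] b ⇒ {u1}
  [2] a ⇒ {u2}
  [3] a ⇒ {u3}
  — P admits the full trace.
Executing baa from Q (initial set {v0}):
  [1] b ⇒ {v1}
  [2] a ⇒ {v2}
  [3] a ⇒ no successor for Q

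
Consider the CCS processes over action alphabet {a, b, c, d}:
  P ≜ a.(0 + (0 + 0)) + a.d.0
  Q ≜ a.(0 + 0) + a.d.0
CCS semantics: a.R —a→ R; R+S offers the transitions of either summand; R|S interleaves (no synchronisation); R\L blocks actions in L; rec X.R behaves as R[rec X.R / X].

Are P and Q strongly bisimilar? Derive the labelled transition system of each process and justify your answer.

P ~ Q

Reachable graph of P (4 states):
  s0 = a.(0 + (0 + 0)) + a.d.0 :: =a=> s1, =a=> s2
  s1 = 0 + (0 + 0) :: deadlocked
  s2 = d.0 :: =d=> s3
  s3 = 0 :: deadlocked
Reachable graph of Q (4 states):
  t0 = a.(0 + 0) + a.d.0 :: =a=> t1, =a=> t2
  t1 = 0 + 0 :: deadlocked
  t2 = d.0 :: =d=> t3
  t3 = 0 :: deadlocked
Partition-refinement fixed point:
  B0 = {s0, t0}
  B1 = {s1, s3, t1, t3}
  B2 = {s2, t2}
s0 ∈ B0, t0 ∈ B0 → same block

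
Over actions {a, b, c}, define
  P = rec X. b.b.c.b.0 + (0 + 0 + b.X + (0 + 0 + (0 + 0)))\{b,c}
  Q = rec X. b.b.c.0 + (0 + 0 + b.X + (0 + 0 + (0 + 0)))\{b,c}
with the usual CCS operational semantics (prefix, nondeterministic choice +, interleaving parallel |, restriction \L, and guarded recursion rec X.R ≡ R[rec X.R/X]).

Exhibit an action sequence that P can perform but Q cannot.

bbcb

LTS(P): 5 reachable states
  m0 = rec X. b.b.c.b.0 + (0 + 0 + b.X + (0 + 0 + (0 + 0)))\{b,c} ⊢ -b-> m1
  m1 = b.c.b.0 ⊢ -b-> m2
  m2 = c.b.0 ⊢ -c-> m3
  m3 = b.0 ⊢ -b-> m4
  m4 = 0 ⊢ (no moves)
LTS(Q): 4 reachable states
  n0 = rec X. b.b.c.0 + (0 + 0 + b.X + (0 + 0 + (0 + 0)))\{b,c} ⊢ -b-> n1
  n1 = b.c.0 ⊢ -b-> n2
  n2 = c.0 ⊢ -c-> n3
  n3 = 0 ⊢ (no moves)
Trace ⟨bbcb⟩ through P, begin at {m0}:
  after b @ step 1: {m1}
  after b @ step 2: {m2}
  after c @ step 3: {m3}
  after b @ step 4: {m4}
  P completes σ.
Trace ⟨bbcb⟩ through Q, begin at {n0}:
  after b @ step 1: {n1}
  after b @ step 2: {n2}
  after c @ step 3: {n3}
  after b @ step 4: ∅  — Q cannot continue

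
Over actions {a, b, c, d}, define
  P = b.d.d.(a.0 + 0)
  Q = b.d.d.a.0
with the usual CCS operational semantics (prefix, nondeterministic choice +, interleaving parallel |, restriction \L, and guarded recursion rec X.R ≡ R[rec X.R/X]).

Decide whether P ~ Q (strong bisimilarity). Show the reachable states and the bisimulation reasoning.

YES

LTS(P): 5 reachable states
  p0 = b.d.d.(a.0 + 0) | -b-> p1
  p1 = d.d.(a.0 + 0) | -d-> p2
  p2 = d.(a.0 + 0) | -d-> p3
  p3 = a.0 + 0 | -a-> p4
  p4 = 0 | (no moves)
LTS(Q): 5 reachable states
  q0 = b.d.d.a.0 | -b-> q1
  q1 = d.d.a.0 | -d-> q2
  q2 = d.a.0 | -d-> q3
  q3 = a.0 | -a-> q4
  q4 = 0 | (no moves)
Coarsest stable partition (strong bisimilarity classes):
  B0 = {p0, q0}
  B1 = {p1, q1}
  B2 = {p2, q2}
  B3 = {p3, q3}
  B4 = {p4, q4}
p0 ∈ B0, q0 ∈ B0 → same block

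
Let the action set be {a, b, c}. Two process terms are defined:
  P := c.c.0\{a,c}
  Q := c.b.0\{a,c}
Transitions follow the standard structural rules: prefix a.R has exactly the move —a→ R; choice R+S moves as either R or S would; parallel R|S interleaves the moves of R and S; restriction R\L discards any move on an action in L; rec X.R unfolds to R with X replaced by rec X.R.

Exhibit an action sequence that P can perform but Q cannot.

Reachable graph of P (3 states):
  u0 = c.c.0\{a,c} :: --c--▸ u1
  u1 = c.0\{a,c} :: --c--▸ u2
  u2 = 0\{a,c} :: ∅
Reachable graph of Q (3 states):
  v0 = c.b.0\{a,c} :: --c--▸ v1
  v1 = b.0\{a,c} :: --b--▸ v2
  v2 = 0\{a,c} :: ∅
Run σ = ⟨cc⟩ on P: start {u0}
  step 1 (c): {u1}
  step 2 (c): {u2}
  ✓ P
Run σ = ⟨cc⟩ on Q: start {v0}
  step 1 (c): {v1}
  step 2 (c): ∅ (Q stuck)

cc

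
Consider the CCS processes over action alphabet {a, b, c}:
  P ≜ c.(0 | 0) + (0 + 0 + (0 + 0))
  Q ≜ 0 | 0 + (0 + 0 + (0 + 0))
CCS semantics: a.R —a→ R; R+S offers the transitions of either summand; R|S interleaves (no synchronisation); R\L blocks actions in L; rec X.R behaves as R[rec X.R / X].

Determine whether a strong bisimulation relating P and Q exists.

P ≁ Q

LTS(P): 2 reachable states
  s0 = c.(0 | 0) + (0 + 0 + (0 + 0)) has moves =c=> s1
  s1 = 0 | 0 has moves ·
LTS(Q): 1 reachable states
  t0 = 0 | 0 + (0 + 0 + (0 + 0)) has moves ·
Coarsest stable partition (strong bisimilarity classes):
  B0 = {s0}
  B1 = {s1, t0}
s0 ∈ B0, t0 ∈ B1 → different blocks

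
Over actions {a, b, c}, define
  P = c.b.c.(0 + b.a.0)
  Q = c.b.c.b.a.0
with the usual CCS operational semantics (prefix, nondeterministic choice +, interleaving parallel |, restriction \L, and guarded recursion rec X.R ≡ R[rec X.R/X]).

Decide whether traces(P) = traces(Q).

P's transition system — 6 states:
  p0 = c.b.c.(0 + b.a.0) ⊢ ··c··> p1
  p1 = b.c.(0 + b.a.0) ⊢ ··b··> p2
  p2 = c.(0 + b.a.0) ⊢ ··c··> p3
  p3 = 0 + b.a.0 ⊢ ··b··> p4
  p4 = a.0 ⊢ ··a··> p5
  p5 = 0 ⊢ ·
Q's transition system — 6 states:
  q0 = c.b.c.b.a.0 ⊢ ··c··> q1
  q1 = b.c.b.a.0 ⊢ ··b··> q2
  q2 = c.b.a.0 ⊢ ··c··> q3
  q3 = b.a.0 ⊢ ··b··> q4
  q4 = a.0 ⊢ ··a··> q5
  q5 = 0 ⊢ ·
Coarsest stable partition (strong bisimilarity classes):
  B0 = {p0, q0}
  B1 = {p1, q1}
  B2 = {p2, q2}
  B3 = {p3, q3}
  B4 = {p4, q4}
  B5 = {p5, q5}
p0 ∈ B0, q0 ∈ B0 → same block
Bisimilar ⇒ trace-equivalent.

traces(P) = traces(Q)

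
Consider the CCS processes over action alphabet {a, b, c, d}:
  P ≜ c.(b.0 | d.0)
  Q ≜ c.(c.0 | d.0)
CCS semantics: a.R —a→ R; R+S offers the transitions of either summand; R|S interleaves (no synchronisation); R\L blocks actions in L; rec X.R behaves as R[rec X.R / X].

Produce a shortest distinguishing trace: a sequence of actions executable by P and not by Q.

LTS(P): 5 reachable states
  s0 = c.(b.0 | d.0) → =c=> s1
  s1 = b.0 | d.0 → =b=> s2, =d=> s3
  s2 = 0 | d.0 → =d=> s4
  s3 = b.0 | 0 → =b=> s4
  s4 = 0 | 0 → (no moves)
LTS(Q): 5 reachable states
  t0 = c.(c.0 | d.0) → =c=> t1
  t1 = c.0 | d.0 → =c=> t2, =d=> t3
  t2 = 0 | d.0 → =d=> t4
  t3 = c.0 | 0 → =c=> t4
  t4 = 0 | 0 → (no moves)
Run σ = ⟨cb⟩ on P: start {s0}
  step 1 (c): {s1}
  step 2 (b): {s2}
  P completes σ.
Run σ = ⟨cb⟩ on Q: start {t0}
  step 1 (c): {t1}
  step 2 (b): no successor for Q

cb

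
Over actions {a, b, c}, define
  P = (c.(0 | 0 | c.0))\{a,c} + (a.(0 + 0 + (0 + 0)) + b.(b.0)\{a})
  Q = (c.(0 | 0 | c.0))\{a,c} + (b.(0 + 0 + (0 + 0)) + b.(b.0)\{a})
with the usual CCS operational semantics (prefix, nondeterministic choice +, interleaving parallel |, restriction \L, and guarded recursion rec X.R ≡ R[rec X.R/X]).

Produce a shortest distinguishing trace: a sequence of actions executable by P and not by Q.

LTS(P): 4 reachable states
  m0 = (c.(0 | 0 | c.0))\{a,c} + (a.(0 + 0 + (0 + 0)) + b.(b.0)\{a}) has moves --a--▸ m1, --b--▸ m2
  m1 = 0 + 0 + (0 + 0) has moves ·
  m2 = (b.0)\{a} has moves --b--▸ m3
  m3 = 0\{a} has moves ·
LTS(Q): 4 reachable states
  n0 = (c.(0 | 0 | c.0))\{a,c} + (b.(0 + 0 + (0 + 0)) + b.(b.0)\{a}) has moves --b--▸ n1, --b--▸ n2
  n1 = (b.0)\{a} has moves --b--▸ n3
  n2 = 0 + 0 + (0 + 0) has moves ·
  n3 = 0\{a} has moves ·
Run σ = ⟨a⟩ on P: start {m0}
  [1] a ⇒ {m1}
  — P admits the full trace.
Run σ = ⟨a⟩ on Q: start {n0}
  [1] a ⇒ ∅  — Q cannot continue

a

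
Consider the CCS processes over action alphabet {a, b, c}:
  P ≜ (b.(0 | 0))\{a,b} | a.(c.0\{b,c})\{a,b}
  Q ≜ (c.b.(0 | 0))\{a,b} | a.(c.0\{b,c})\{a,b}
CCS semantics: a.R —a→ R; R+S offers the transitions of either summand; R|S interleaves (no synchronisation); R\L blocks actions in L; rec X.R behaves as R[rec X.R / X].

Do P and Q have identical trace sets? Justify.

LTS(P): 3 reachable states
  s0 = (b.(0 | 0))\{a,b} | a.(c.0\{b,c})\{a,b} ⊢ --a--▸ s1
  s1 = (b.(0 | 0))\{a,b} | (c.0\{b,c})\{a,b} ⊢ --c--▸ s2
  s2 = (b.(0 | 0))\{a,b} | 0\{b,c}\{a,b} ⊢ ∅
LTS(Q): 6 reachable states
  t0 = (c.b.(0 | 0))\{a,b} | a.(c.0\{b,c})\{a,b} ⊢ --a--▸ t1, --c--▸ t2
  t1 = (c.b.(0 | 0))\{a,b} | (c.0\{b,c})\{a,b} ⊢ --c--▸ t3, --c--▸ t4
  t2 = (b.(0 | 0))\{a,b} | a.(c.0\{b,c})\{a,b} ⊢ --a--▸ t3
  t3 = (b.(0 | 0))\{a,b} | (c.0\{b,c})\{a,b} ⊢ --c--▸ t5
  t4 = (c.b.(0 | 0))\{a,b} | 0\{b,c}\{a,b} ⊢ --c--▸ t5
  t5 = (b.(0 | 0))\{a,b} | 0\{b,c}\{a,b} ⊢ ∅
Run σ = ⟨c⟩ on Q: start {t0}
  step 1 (c): {t2}
  — Q admits the full trace.
Run σ = ⟨c⟩ on P: start {s0}
  step 1 (c): ∅ (P stuck)

trace-distinct — witness ⟨c⟩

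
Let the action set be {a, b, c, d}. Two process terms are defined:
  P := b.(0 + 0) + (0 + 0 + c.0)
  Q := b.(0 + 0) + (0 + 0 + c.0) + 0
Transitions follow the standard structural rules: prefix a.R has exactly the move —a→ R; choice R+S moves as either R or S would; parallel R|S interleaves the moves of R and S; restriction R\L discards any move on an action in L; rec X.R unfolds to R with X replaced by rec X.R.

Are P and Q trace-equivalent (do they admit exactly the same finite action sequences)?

traces(P) = traces(Q)

P's transition system — 3 states:
  m0 = b.(0 + 0) + (0 + 0 + c.0) | -b-> m1, -c-> m2
  m1 = 0 + 0 | ·
  m2 = 0 | ·
Q's transition system — 3 states:
  n0 = b.(0 + 0) + (0 + 0 + c.0) + 0 | -b-> n1, -c-> n2
  n1 = 0 + 0 | ·
  n2 = 0 | ·
Partition-refinement fixed point:
  B0 = {m0, n0}
  B1 = {m1, m2, n1, n2}
m0 ∈ B0, n0 ∈ B0 → same block
Bisimilar ⇒ trace-equivalent.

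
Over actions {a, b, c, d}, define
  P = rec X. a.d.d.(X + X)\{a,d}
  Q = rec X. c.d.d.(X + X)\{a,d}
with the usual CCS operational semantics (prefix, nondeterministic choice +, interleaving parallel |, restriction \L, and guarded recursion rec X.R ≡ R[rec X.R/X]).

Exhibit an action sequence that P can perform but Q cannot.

Reachable graph of P (4 states):
  u0 = rec X. a.d.d.(X + X)\{a,d} → -a-> u1
  u1 = d.d.((rec X. a.d.d.(X + X)\{a,d}) + (rec X. a.d.d.(X + X)\{a,d}))\{a,d} → -d-> u2
  u2 = d.((rec X. a.d.d.(X + X)\{a,d}) + (rec X. a.d.d.(X + X)\{a,d}))\{a,d} → -d-> u3
  u3 = ((rec X. a.d.d.(X + X)\{a,d}) + (rec X. a.d.d.(X + X)\{a,d}))\{a,d} → stopped
Reachable graph of Q (5 states):
  v0 = rec X. c.d.d.(X + X)\{a,d} → -c-> v1
  v1 = d.d.((rec X. c.d.d.(X + X)\{a,d}) + (rec X. c.d.d.(X + X)\{a,d}))\{a,d} → -d-> v2
  v2 = d.((rec X. c.d.d.(X + X)\{a,d}) + (rec X. c.d.d.(X + X)\{a,d}))\{a,d} → -d-> v3
  v3 = ((rec X. c.d.d.(X + X)\{a,d}) + (rec X. c.d.d.(X + X)\{a,d}))\{a,d} → -c-> v4
  v4 = (d.d.((rec X. c.d.d.(X + X)\{a,d}) + (rec X. c.d.d.(X + X)\{a,d}))\{a,d})\{a,d} → stopped
Executing a from P (initial set {u0}):
  [1] a ⇒ {u1}
  ✓ P
Executing a from Q (initial set {v0}):
  [1] a ⇒ ∅ (Q stuck)

a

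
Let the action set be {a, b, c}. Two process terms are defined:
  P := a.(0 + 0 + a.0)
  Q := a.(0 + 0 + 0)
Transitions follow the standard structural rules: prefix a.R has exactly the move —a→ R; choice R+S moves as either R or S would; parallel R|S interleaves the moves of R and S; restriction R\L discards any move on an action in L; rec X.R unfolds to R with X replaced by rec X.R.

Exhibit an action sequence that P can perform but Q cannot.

LTS(P): 3 reachable states
  u0 = a.(0 + 0 + a.0) | --a--▸ u1
  u1 = 0 + 0 + a.0 | --a--▸ u2
  u2 = 0 | (no moves)
LTS(Q): 2 reachable states
  v0 = a.(0 + 0 + 0) | --a--▸ v1
  v1 = 0 + 0 + 0 | (no moves)
Run σ = ⟨aa⟩ on P: start {u0}
  [1] a ⇒ {u1}
  [2] a ⇒ {u2}
  — P admits the full trace.
Run σ = ⟨aa⟩ on Q: start {v0}
  [1] a ⇒ {v1}
  [2] a ⇒ ∅  — Q cannot continue

aa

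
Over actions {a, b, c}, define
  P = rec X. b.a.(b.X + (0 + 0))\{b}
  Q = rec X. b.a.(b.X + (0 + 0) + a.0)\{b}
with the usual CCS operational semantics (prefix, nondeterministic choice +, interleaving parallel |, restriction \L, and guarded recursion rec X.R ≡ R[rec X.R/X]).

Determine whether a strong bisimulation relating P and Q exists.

Reachable graph of P (3 states):
  p0 = rec X. b.a.(b.X + (0 + 0))\{b} has moves =b=> p1
  p1 = a.(b.(rec X. b.a.(b.X + (0 + 0))\{b}) + (0 + 0))\{b} has moves =a=> p2
  p2 = (b.(rec X. b.a.(b.X + (0 + 0))\{b}) + (0 + 0))\{b} has moves ∅
Reachable graph of Q (4 states):
  q0 = rec X. b.a.(b.X + (0 + 0) + a.0)\{b} has moves =b=> q1
  q1 = a.(b.(rec X. b.a.(b.X + (0 + 0) + a.0)\{b}) + (0 + 0) + a.0)\{b} has moves =a=> q2
  q2 = (b.(rec X. b.a.(b.X + (0 + 0) + a.0)\{b}) + (0 + 0) + a.0)\{b} has moves =a=> q3
  q3 = 0\{b} has moves ∅
Coarsest stable partition (strong bisimilarity classes):
  B0 = {p0}
  B1 = {p1, q2}
  B2 = {p2, q3}
  B3 = {q0}
  B4 = {q1}
p0 ∈ B0, q0 ∈ B3 → different blocks

NO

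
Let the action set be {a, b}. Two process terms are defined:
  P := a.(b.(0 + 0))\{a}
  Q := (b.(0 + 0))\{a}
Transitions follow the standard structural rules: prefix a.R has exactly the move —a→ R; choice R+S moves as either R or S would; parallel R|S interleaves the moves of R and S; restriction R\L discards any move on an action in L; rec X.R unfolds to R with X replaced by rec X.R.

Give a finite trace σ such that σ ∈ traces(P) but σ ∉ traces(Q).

a

LTS(P): 3 reachable states
  m0 = a.(b.(0 + 0))\{a} :: -a-> m1
  m1 = (b.(0 + 0))\{a} :: -b-> m2
  m2 = (0 + 0)\{a} :: deadlocked
LTS(Q): 2 reachable states
  n0 = (b.(0 + 0))\{a} :: -b-> n1
  n1 = (0 + 0)\{a} :: deadlocked
Run σ = ⟨a⟩ on P: start {m0}
  [1] a ⇒ {m1}
  — P admits the full trace.
Run σ = ⟨a⟩ on Q: start {n0}
  [1] a ⇒ no successor for Q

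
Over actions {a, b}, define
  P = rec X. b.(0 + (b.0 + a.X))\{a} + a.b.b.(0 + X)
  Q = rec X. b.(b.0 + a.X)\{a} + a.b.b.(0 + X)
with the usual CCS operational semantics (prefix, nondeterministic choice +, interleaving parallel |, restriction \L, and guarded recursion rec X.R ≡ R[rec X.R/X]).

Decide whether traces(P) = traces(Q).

P's transition system — 6 states:
  p0 = rec X. b.(0 + (b.0 + a.X))\{a} + a.b.b.(0 + X) :: --a--▸ p1, --b--▸ p2
  p1 = b.b.(0 + (rec X. b.(0 + (b.0 + a.X))\{a} + a.b.b.(0 + X))) :: --b--▸ p3
  p2 = (0 + (b.0 + a.(rec X. b.(0 + (b.0 + a.X))\{a} + a.b.b.(0 + X))))\{a} :: --b--▸ p4
  p3 = b.(0 + (rec X. b.(0 + (b.0 + a.X))\{a} + a.b.b.(0 + X))) :: --b--▸ p5
  p4 = 0\{a} :: ∅
  p5 = 0 + (rec X. b.(0 + (b.0 + a.X))\{a} + a.b.b.(0 + X)) :: --a--▸ p1, --b--▸ p2
Q's transition system — 6 states:
  q0 = rec X. b.(b.0 + a.X)\{a} + a.b.b.(0 + X) :: --a--▸ q1, --b--▸ q2
  q1 = b.b.(0 + (rec X. b.(b.0 + a.X)\{a} + a.b.b.(0 + X))) :: --b--▸ q3
  q2 = (b.0 + a.(rec X. b.(b.0 + a.X)\{a} + a.b.b.(0 + X)))\{a} :: --b--▸ q4
  q3 = b.(0 + (rec X. b.(b.0 + a.X)\{a} + a.b.b.(0 + X))) :: --b--▸ q5
  q4 = 0\{a} :: ∅
  q5 = 0 + (rec X. b.(b.0 + a.X)\{a} + a.b.b.(0 + X)) :: --a--▸ q1, --b--▸ q2
Partition-refinement fixed point:
  B0 = {p0, p5, q0, q5}
  B1 = {p2, q2}
  B2 = {p4, q4}
  B3 = {p1, q1}
  B4 = {p3, q3}
p0 ∈ B0, q0 ∈ B0 → same block
Bisimilar ⇒ trace-equivalent.

traces(P) = traces(Q)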